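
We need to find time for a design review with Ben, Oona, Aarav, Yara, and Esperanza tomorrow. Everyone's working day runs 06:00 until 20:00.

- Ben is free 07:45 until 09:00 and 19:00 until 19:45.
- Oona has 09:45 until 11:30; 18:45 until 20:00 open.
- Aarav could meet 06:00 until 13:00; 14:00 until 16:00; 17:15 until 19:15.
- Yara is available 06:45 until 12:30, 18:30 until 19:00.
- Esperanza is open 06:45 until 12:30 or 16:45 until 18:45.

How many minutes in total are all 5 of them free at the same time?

0

Ben ∩ Oona: 19:00-19:45.
Ben ∩ Oona ∩ Aarav: 19:00-19:15.
Ben ∩ Oona ∩ Aarav ∩ Yara: ∅.
Ben ∩ Oona ∩ Aarav ∩ Yara ∩ Esperanza: ∅.
There is no time when everyone is free.
There is no common window, so the total is 0 minutes.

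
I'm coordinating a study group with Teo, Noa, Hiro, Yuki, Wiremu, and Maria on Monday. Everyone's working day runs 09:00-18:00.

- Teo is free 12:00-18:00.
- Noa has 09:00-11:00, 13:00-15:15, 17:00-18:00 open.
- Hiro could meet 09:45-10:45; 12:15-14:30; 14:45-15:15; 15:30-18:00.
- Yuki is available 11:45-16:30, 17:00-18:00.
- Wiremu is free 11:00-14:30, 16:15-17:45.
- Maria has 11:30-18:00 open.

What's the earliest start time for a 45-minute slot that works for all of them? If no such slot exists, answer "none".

13:00

Teo ∩ Noa: 13:00-15:15, 17:00-18:00.
Teo ∩ Noa ∩ Hiro: 13:00-14:30, 14:45-15:15, 17:00-18:00.
Teo ∩ Noa ∩ Hiro ∩ Yuki: 13:00-14:30, 14:45-15:15, 17:00-18:00.
Teo ∩ Noa ∩ Hiro ∩ Yuki ∩ Wiremu: 13:00-14:30, 17:00-17:45.
Teo ∩ Noa ∩ Hiro ∩ Yuki ∩ Wiremu ∩ Maria: 13:00-14:30, 17:00-17:45.
The first common window of at least 45 minutes is 13:00-14:30, so the earliest start is 13:00.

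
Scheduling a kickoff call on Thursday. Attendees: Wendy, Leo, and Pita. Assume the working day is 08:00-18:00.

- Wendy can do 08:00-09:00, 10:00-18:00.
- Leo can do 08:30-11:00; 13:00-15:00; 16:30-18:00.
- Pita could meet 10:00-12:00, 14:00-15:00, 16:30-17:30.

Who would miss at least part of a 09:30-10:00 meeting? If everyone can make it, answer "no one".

Pita, Wendy

Wendy: not fully free for 09:30-10:00. Leo: free for 09:30-10:00. Pita: not fully free for 09:30-10:00.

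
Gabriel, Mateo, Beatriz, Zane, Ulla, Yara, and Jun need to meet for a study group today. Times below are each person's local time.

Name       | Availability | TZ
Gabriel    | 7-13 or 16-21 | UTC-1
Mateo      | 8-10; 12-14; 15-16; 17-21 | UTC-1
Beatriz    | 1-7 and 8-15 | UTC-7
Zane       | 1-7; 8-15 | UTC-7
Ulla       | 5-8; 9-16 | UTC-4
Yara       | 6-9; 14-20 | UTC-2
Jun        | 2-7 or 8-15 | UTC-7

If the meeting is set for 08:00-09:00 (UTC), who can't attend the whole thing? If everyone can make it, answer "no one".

Jun, Mateo, Ulla

Gabriel in UTC: 08:00-14:00, 17:00-22:00 (add 1h to convert from UTC-1).
Mateo in UTC: 09:00-11:00, 13:00-15:00, 16:00-17:00, 18:00-22:00 (add 1h to convert from UTC-1).
Beatriz in UTC: 08:00-14:00, 15:00-22:00 (add 7h to convert from UTC-7).
Zane in UTC: 08:00-14:00, 15:00-22:00 (add 7h to convert from UTC-7).
Ulla in UTC: 09:00-12:00, 13:00-20:00 (add 4h to convert from UTC-4).
Yara in UTC: 08:00-11:00, 16:00-22:00 (add 2h to convert from UTC-2).
Jun in UTC: 09:00-14:00, 15:00-22:00 (add 7h to convert from UTC-7).
Gabriel: free for 08:00-09:00. Mateo: not fully free for 08:00-09:00. Beatriz: free for 08:00-09:00. Zane: free for 08:00-09:00. Ulla: not fully free for 08:00-09:00. Yara: free for 08:00-09:00. Jun: not fully free for 08:00-09:00.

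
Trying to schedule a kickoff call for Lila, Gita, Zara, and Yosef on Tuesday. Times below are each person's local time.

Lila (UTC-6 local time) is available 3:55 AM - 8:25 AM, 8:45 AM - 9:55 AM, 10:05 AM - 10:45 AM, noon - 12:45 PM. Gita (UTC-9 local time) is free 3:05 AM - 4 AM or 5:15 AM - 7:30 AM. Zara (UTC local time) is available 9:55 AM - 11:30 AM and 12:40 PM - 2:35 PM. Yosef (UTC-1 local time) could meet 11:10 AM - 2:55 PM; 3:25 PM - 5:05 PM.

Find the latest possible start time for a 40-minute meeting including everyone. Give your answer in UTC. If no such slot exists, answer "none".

Lila in UTC: 09:55-14:25, 14:45-15:55, 16:05-16:45, 18:00-18:45 (add 6h to convert from UTC-6).
Gita in UTC: 12:05-13:00, 14:15-16:30 (add 9h to convert from UTC-9).
Zara in UTC: 09:55-11:30, 12:40-14:35.
Yosef in UTC: 12:10-15:55, 16:25-18:05 (add 1h to convert from UTC-1).
Lila ∩ Gita: 12:05-13:00, 14:15-14:25, 14:45-15:55, 16:05-16:30.
Lila ∩ Gita ∩ Zara: 12:40-13:00, 14:15-14:25.
Lila ∩ Gita ∩ Zara ∩ Yosef: 12:40-13:00, 14:15-14:25.
No common window is at least 40 minutes long.

none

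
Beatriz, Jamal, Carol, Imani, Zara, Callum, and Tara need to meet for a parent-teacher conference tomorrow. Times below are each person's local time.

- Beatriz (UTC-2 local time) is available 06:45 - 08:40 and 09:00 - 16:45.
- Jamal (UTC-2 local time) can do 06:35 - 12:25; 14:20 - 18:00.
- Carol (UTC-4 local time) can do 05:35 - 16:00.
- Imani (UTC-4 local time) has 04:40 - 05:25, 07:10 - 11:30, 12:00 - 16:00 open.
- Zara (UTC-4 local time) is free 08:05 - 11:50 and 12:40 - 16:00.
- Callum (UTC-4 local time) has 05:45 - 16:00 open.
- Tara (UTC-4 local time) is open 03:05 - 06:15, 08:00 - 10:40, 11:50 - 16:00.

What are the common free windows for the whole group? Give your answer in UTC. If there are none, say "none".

12:05-14:25, 16:40-18:45

Beatriz in UTC: 08:45-10:40, 11:00-18:45 (add 2h to convert from UTC-2).
Jamal in UTC: 08:35-14:25, 16:20-20:00 (add 2h to convert from UTC-2).
Carol in UTC: 09:35-20:00 (add 4h to convert from UTC-4).
Imani in UTC: 08:40-09:25, 11:10-15:30, 16:00-20:00 (add 4h to convert from UTC-4).
Zara in UTC: 12:05-15:50, 16:40-20:00 (add 4h to convert from UTC-4).
Callum in UTC: 09:45-20:00 (add 4h to convert from UTC-4).
Tara in UTC: 07:05-10:15, 12:00-14:40, 15:50-20:00 (add 4h to convert from UTC-4).
Beatriz ∩ Jamal: 08:45-10:40, 11:00-14:25, 16:20-18:45.
Beatriz ∩ Jamal ∩ Carol: 09:35-10:40, 11:00-14:25, 16:20-18:45.
Beatriz ∩ Jamal ∩ Carol ∩ Imani: 11:10-14:25, 16:20-18:45.
Beatriz ∩ Jamal ∩ Carol ∩ Imani ∩ Zara: 12:05-14:25, 16:40-18:45.
Beatriz ∩ Jamal ∩ Carol ∩ Imani ∩ Zara ∩ Callum: 12:05-14:25, 16:40-18:45.
Beatriz ∩ Jamal ∩ Carol ∩ Imani ∩ Zara ∩ Callum ∩ Tara: 12:05-14:25, 16:40-18:45.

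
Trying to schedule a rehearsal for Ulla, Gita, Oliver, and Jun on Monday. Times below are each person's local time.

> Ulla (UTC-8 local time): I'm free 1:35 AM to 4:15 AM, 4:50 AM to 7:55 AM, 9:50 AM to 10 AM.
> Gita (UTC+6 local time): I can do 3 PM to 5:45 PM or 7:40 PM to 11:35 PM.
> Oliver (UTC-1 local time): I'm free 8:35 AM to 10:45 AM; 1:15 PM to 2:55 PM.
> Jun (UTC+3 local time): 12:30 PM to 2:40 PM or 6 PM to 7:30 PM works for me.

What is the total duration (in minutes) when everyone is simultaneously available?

Ulla in UTC: 09:35-12:15, 12:50-15:55, 17:50-18:00 (add 8h to convert from UTC-8).
Gita in UTC: 09:00-11:45, 13:40-17:35 (subtract 6h to convert from UTC+6).
Oliver in UTC: 09:35-11:45, 14:15-15:55 (add 1h to convert from UTC-1).
Jun in UTC: 09:30-11:40, 15:00-16:30 (subtract 3h to convert from UTC+3).
Ulla ∩ Gita: 09:35-11:45, 13:40-15:55.
Ulla ∩ Gita ∩ Oliver: 09:35-11:45, 14:15-15:55.
Ulla ∩ Gita ∩ Oliver ∩ Jun: 09:35-11:40, 15:00-15:55.
Summing the common windows: 125 + 55 = 180 minutes.

180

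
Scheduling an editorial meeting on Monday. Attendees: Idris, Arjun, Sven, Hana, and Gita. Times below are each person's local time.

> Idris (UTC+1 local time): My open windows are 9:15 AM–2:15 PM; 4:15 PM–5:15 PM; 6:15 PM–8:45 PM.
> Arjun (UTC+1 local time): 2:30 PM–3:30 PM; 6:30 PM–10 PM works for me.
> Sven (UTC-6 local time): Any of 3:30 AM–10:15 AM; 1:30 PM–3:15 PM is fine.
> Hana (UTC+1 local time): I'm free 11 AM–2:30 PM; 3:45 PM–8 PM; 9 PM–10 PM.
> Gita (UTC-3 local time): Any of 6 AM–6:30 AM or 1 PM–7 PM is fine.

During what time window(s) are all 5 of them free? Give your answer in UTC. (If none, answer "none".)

Idris in UTC: 08:15-13:15, 15:15-16:15, 17:15-19:45 (subtract 1h to convert from UTC+1).
Arjun in UTC: 13:30-14:30, 17:30-21:00 (subtract 1h to convert from UTC+1).
Sven in UTC: 09:30-16:15, 19:30-21:15 (add 6h to convert from UTC-6).
Hana in UTC: 10:00-13:30, 14:45-19:00, 20:00-21:00 (subtract 1h to convert from UTC+1).
Gita in UTC: 09:00-09:30, 16:00-22:00 (add 3h to convert from UTC-3).
Idris ∩ Arjun: 17:30-19:45.
Idris ∩ Arjun ∩ Sven: 19:30-19:45.
Idris ∩ Arjun ∩ Sven ∩ Hana: ∅.
Idris ∩ Arjun ∩ Sven ∩ Hana ∩ Gita: ∅.
There is no time when everyone is free.

none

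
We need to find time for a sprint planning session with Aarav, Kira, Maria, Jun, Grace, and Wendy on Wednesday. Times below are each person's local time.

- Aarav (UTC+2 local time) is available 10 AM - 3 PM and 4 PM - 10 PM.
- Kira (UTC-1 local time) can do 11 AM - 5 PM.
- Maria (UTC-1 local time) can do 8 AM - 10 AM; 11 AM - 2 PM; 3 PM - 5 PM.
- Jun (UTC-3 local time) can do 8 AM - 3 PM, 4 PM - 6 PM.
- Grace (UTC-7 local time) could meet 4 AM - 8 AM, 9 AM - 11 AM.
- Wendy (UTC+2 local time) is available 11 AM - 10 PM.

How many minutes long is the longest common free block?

Aarav in UTC: 08:00-13:00, 14:00-20:00 (subtract 2h to convert from UTC+2).
Kira in UTC: 12:00-18:00 (add 1h to convert from UTC-1).
Maria in UTC: 09:00-11:00, 12:00-15:00, 16:00-18:00 (add 1h to convert from UTC-1).
Jun in UTC: 11:00-18:00, 19:00-21:00 (add 3h to convert from UTC-3).
Grace in UTC: 11:00-15:00, 16:00-18:00 (add 7h to convert from UTC-7).
Wendy in UTC: 09:00-20:00 (subtract 2h to convert from UTC+2).
Aarav ∩ Kira: 12:00-13:00, 14:00-18:00.
Aarav ∩ Kira ∩ Maria: 12:00-13:00, 14:00-15:00, 16:00-18:00.
Aarav ∩ Kira ∩ Maria ∩ Jun: 12:00-13:00, 14:00-15:00, 16:00-18:00.
Aarav ∩ Kira ∩ Maria ∩ Jun ∩ Grace: 12:00-13:00, 14:00-15:00, 16:00-18:00.
Aarav ∩ Kira ∩ Maria ∩ Jun ∩ Grace ∩ Wendy: 12:00-13:00, 14:00-15:00, 16:00-18:00.
The longest is 16:00-18:00 at 120 minutes.

120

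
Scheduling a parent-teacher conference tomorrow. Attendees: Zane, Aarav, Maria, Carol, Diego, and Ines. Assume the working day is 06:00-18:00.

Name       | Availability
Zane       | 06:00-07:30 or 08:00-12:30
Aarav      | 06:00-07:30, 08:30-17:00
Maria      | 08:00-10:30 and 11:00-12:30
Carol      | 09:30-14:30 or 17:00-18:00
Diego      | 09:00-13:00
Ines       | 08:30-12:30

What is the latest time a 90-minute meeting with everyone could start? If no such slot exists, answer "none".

11:00

Zane ∩ Aarav: 06:00-07:30, 08:30-12:30.
Zane ∩ Aarav ∩ Maria: 08:30-10:30, 11:00-12:30.
Zane ∩ Aarav ∩ Maria ∩ Carol: 09:30-10:30, 11:00-12:30.
Zane ∩ Aarav ∩ Maria ∩ Carol ∩ Diego: 09:30-10:30, 11:00-12:30.
Zane ∩ Aarav ∩ Maria ∩ Carol ∩ Diego ∩ Ines: 09:30-10:30, 11:00-12:30.
The last common window of at least 90 minutes is 11:00-12:30; a 90-minute meeting can start as late as 11:00 and still end by 12:30.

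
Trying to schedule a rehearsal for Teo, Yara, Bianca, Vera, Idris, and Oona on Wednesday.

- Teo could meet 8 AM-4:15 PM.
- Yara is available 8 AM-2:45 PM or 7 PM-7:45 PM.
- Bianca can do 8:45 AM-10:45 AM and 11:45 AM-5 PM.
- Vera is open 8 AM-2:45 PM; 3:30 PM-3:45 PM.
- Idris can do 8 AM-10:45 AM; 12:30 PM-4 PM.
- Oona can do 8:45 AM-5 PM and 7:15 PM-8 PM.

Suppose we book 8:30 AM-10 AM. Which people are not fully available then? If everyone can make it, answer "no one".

Bianca, Oona

Teo: free for 08:30-10:00. Yara: free for 08:30-10:00. Bianca: not fully free for 08:30-10:00. Vera: free for 08:30-10:00. Idris: free for 08:30-10:00. Oona: not fully free for 08:30-10:00.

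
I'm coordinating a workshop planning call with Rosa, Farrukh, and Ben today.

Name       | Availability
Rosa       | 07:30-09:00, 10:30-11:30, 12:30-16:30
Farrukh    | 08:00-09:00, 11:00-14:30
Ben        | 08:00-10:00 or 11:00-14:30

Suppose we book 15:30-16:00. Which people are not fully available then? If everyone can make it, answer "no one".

Rosa: free for 15:30-16:00. Farrukh: not fully free for 15:30-16:00. Ben: not fully free for 15:30-16:00.

Ben, Farrukh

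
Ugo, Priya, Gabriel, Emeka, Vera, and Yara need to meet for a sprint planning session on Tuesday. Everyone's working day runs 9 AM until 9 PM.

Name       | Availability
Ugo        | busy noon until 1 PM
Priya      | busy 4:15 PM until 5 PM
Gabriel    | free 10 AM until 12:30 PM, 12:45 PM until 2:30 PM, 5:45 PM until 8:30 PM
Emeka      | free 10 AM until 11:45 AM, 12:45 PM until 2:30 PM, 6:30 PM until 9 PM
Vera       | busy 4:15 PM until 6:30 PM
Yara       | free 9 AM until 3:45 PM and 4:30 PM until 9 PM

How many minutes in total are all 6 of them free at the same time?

315

Ugo free: 09:00-12:00, 13:00-21:00 (invert busy blocks within the working day).
Priya free: 09:00-16:15, 17:00-21:00 (invert busy blocks within the working day).
Gabriel free: 10:00-12:30, 12:45-14:30, 17:45-20:30.
Emeka free: 10:00-11:45, 12:45-14:30, 18:30-21:00.
Vera free: 09:00-16:15, 18:30-21:00 (invert busy blocks within the working day).
Yara free: 09:00-15:45, 16:30-21:00.
Ugo ∩ Priya: 09:00-12:00, 13:00-16:15, 17:00-21:00.
Ugo ∩ Priya ∩ Gabriel: 10:00-12:00, 13:00-14:30, 17:45-20:30.
Ugo ∩ Priya ∩ Gabriel ∩ Emeka: 10:00-11:45, 13:00-14:30, 18:30-20:30.
Ugo ∩ Priya ∩ Gabriel ∩ Emeka ∩ Vera: 10:00-11:45, 13:00-14:30, 18:30-20:30.
Ugo ∩ Priya ∩ Gabriel ∩ Emeka ∩ Vera ∩ Yara: 10:00-11:45, 13:00-14:30, 18:30-20:30.
Summing the common windows: 105 + 90 + 120 = 315 minutes.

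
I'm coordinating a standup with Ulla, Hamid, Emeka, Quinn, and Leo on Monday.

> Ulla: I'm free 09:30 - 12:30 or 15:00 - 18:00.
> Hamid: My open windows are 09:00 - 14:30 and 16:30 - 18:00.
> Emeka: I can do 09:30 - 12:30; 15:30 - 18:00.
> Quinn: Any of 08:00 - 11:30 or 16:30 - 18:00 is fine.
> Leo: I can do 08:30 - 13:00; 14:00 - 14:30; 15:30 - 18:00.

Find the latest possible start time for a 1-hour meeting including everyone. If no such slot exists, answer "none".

Ulla ∩ Hamid: 09:30-12:30, 16:30-18:00.
Ulla ∩ Hamid ∩ Emeka: 09:30-12:30, 16:30-18:00.
Ulla ∩ Hamid ∩ Emeka ∩ Quinn: 09:30-11:30, 16:30-18:00.
Ulla ∩ Hamid ∩ Emeka ∩ Quinn ∩ Leo: 09:30-11:30, 16:30-18:00.
The last common window of at least 60 minutes is 16:30-18:00; a 60-minute meeting can start as late as 17:00 and still end by 18:00.

17:00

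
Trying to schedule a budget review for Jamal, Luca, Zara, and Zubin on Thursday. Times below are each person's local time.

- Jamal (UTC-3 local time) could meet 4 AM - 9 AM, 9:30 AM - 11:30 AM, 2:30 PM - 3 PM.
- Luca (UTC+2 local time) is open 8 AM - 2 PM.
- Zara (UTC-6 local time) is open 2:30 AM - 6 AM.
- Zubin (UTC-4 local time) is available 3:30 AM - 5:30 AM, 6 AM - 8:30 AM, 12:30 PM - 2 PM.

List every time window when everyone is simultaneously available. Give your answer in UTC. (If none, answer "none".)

08:30-09:30, 10:00-12:00

Jamal in UTC: 07:00-12:00, 12:30-14:30, 17:30-18:00 (add 3h to convert from UTC-3).
Luca in UTC: 06:00-12:00 (subtract 2h to convert from UTC+2).
Zara in UTC: 08:30-12:00 (add 6h to convert from UTC-6).
Zubin in UTC: 07:30-09:30, 10:00-12:30, 16:30-18:00 (add 4h to convert from UTC-4).
Jamal ∩ Luca: 07:00-12:00.
Jamal ∩ Luca ∩ Zara: 08:30-12:00.
Jamal ∩ Luca ∩ Zara ∩ Zubin: 08:30-09:30, 10:00-12:00.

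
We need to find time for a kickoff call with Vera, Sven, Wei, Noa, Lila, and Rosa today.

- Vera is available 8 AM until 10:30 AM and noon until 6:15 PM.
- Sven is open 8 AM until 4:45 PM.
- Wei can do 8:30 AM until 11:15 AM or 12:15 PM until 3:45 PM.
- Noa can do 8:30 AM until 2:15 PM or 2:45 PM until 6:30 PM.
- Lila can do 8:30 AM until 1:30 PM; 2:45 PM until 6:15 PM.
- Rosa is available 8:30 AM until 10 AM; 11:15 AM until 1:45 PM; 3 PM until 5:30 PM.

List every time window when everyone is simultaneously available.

08:30-10:00, 12:15-13:30, 15:00-15:45

Vera ∩ Sven: 08:00-10:30, 12:00-16:45.
Vera ∩ Sven ∩ Wei: 08:30-10:30, 12:15-15:45.
Vera ∩ Sven ∩ Wei ∩ Noa: 08:30-10:30, 12:15-14:15, 14:45-15:45.
Vera ∩ Sven ∩ Wei ∩ Noa ∩ Lila: 08:30-10:30, 12:15-13:30, 14:45-15:45.
Vera ∩ Sven ∩ Wei ∩ Noa ∩ Lila ∩ Rosa: 08:30-10:00, 12:15-13:30, 15:00-15:45.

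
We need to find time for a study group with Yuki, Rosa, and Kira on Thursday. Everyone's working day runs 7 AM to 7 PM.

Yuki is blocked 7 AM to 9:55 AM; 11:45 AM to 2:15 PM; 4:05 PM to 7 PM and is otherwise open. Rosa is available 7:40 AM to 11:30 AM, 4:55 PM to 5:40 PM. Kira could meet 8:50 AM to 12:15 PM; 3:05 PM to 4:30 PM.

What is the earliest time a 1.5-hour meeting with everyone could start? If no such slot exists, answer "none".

Yuki free: 09:55-11:45, 14:15-16:05 (invert busy blocks within the working day).
Rosa free: 07:40-11:30, 16:55-17:40.
Kira free: 08:50-12:15, 15:05-16:30.
Yuki ∩ Rosa: 09:55-11:30.
Yuki ∩ Rosa ∩ Kira: 09:55-11:30.
Those are the intersection windows.
The first common window of at least 90 minutes is 09:55-11:30, so the earliest start is 09:55.

09:55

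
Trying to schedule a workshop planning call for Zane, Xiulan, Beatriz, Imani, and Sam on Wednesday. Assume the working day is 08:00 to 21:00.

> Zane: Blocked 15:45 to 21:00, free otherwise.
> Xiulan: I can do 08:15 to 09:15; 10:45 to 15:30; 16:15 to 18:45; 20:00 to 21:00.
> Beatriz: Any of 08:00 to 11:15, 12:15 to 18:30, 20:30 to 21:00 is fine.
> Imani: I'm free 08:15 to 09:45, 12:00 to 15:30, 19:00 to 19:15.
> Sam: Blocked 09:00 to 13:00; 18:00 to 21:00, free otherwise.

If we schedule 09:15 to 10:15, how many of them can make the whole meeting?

2

Zane free: 08:00-15:45 (invert busy blocks within the working day).
Xiulan free: 08:15-09:15, 10:45-15:30, 16:15-18:45, 20:00-21:00.
Beatriz free: 08:00-11:15, 12:15-18:30, 20:30-21:00.
Imani free: 08:15-09:45, 12:00-15:30, 19:00-19:15.
Sam free: 08:00-09:00, 13:00-18:00 (invert busy blocks within the working day).
Zane and Beatriz can make the full 09:15-10:15 slot — that's 2.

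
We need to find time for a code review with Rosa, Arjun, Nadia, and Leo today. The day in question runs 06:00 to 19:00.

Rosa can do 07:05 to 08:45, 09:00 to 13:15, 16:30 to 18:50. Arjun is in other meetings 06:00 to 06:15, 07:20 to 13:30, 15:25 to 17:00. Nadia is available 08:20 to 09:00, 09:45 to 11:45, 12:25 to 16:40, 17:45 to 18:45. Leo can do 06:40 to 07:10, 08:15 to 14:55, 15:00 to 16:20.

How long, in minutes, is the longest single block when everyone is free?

Rosa free: 07:05-08:45, 09:00-13:15, 16:30-18:50.
Arjun free: 06:15-07:20, 13:30-15:25, 17:00-19:00 (invert busy blocks within the working day).
Nadia free: 08:20-09:00, 09:45-11:45, 12:25-16:40, 17:45-18:45.
Leo free: 06:40-07:10, 08:15-14:55, 15:00-16:20.
Rosa ∩ Arjun: 07:05-07:20, 17:00-18:50.
Rosa ∩ Arjun ∩ Nadia: 17:45-18:45.
Rosa ∩ Arjun ∩ Nadia ∩ Leo: ∅.
There is no time when everyone is free.
No common window exists, so the longest block is 0 minutes.

0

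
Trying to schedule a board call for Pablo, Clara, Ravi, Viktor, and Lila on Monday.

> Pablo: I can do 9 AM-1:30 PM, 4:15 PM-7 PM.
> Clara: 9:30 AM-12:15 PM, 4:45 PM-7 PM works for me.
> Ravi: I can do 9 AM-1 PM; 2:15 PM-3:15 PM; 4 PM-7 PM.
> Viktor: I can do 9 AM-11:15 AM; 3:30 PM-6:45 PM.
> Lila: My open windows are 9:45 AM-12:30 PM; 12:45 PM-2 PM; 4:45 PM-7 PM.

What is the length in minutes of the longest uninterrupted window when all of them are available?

Pablo ∩ Clara: 09:30-12:15, 16:45-19:00.
Pablo ∩ Clara ∩ Ravi: 09:30-12:15, 16:45-19:00.
Pablo ∩ Clara ∩ Ravi ∩ Viktor: 09:30-11:15, 16:45-18:45.
Pablo ∩ Clara ∩ Ravi ∩ Viktor ∩ Lila: 09:45-11:15, 16:45-18:45.
The longest is 16:45-18:45 at 120 minutes.

120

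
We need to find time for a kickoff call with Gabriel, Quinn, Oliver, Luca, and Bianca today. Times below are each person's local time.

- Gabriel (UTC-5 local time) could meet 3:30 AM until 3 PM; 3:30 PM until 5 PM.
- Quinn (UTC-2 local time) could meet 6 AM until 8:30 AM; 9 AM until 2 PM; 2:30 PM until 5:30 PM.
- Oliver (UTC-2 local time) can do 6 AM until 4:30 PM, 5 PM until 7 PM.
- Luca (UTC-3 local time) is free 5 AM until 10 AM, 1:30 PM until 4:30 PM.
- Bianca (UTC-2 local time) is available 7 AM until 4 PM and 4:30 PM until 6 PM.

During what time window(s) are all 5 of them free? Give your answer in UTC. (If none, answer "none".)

09:00-10:30, 11:00-13:00, 16:30-18:00, 19:00-19:30

Gabriel in UTC: 08:30-20:00, 20:30-22:00 (add 5h to convert from UTC-5).
Quinn in UTC: 08:00-10:30, 11:00-16:00, 16:30-19:30 (add 2h to convert from UTC-2).
Oliver in UTC: 08:00-18:30, 19:00-21:00 (add 2h to convert from UTC-2).
Luca in UTC: 08:00-13:00, 16:30-19:30 (add 3h to convert from UTC-3).
Bianca in UTC: 09:00-18:00, 18:30-20:00 (add 2h to convert from UTC-2).
Gabriel ∩ Quinn: 08:30-10:30, 11:00-16:00, 16:30-19:30.
Gabriel ∩ Quinn ∩ Oliver: 08:30-10:30, 11:00-16:00, 16:30-18:30, 19:00-19:30.
Gabriel ∩ Quinn ∩ Oliver ∩ Luca: 08:30-10:30, 11:00-13:00, 16:30-18:30, 19:00-19:30.
Gabriel ∩ Quinn ∩ Oliver ∩ Luca ∩ Bianca: 09:00-10:30, 11:00-13:00, 16:30-18:00, 19:00-19:30.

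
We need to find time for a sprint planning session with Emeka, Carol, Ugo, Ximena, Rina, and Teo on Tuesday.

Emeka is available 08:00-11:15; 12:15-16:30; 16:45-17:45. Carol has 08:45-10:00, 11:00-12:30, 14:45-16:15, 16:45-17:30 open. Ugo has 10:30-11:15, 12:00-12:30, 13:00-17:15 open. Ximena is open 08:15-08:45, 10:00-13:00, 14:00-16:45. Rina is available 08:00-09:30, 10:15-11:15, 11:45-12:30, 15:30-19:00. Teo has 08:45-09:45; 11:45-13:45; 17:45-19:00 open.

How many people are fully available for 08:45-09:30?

4

Emeka, Carol, Rina, and Teo can make the full 08:45-09:30 slot — that's 4.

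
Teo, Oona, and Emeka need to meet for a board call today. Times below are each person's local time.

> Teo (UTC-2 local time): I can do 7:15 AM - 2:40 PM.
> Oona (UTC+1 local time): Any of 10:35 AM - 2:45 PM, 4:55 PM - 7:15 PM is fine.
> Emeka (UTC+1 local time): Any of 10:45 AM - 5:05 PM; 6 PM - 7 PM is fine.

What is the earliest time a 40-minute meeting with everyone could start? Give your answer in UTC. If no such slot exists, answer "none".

09:45

Teo in UTC: 09:15-16:40 (add 2h to convert from UTC-2).
Oona in UTC: 09:35-13:45, 15:55-18:15 (subtract 1h to convert from UTC+1).
Emeka in UTC: 09:45-16:05, 17:00-18:00 (subtract 1h to convert from UTC+1).
Teo ∩ Oona: 09:35-13:45, 15:55-16:40.
Teo ∩ Oona ∩ Emeka: 09:45-13:45, 15:55-16:05.
The first common window of at least 40 minutes is 09:45-13:45, so the earliest start is 09:45.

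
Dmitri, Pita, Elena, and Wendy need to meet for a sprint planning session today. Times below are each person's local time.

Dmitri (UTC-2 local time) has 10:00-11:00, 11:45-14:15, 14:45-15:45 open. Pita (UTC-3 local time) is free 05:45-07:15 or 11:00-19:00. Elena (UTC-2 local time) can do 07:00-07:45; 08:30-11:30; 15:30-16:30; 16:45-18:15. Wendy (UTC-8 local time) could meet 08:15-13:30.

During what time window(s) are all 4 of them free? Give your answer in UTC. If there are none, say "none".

Dmitri in UTC: 12:00-13:00, 13:45-16:15, 16:45-17:45 (add 2h to convert from UTC-2).
Pita in UTC: 08:45-10:15, 14:00-22:00 (add 3h to convert from UTC-3).
Elena in UTC: 09:00-09:45, 10:30-13:30, 17:30-18:30, 18:45-20:15 (add 2h to convert from UTC-2).
Wendy in UTC: 16:15-21:30 (add 8h to convert from UTC-8).
Dmitri ∩ Pita: 14:00-16:15, 16:45-17:45.
Dmitri ∩ Pita ∩ Elena: 17:30-17:45.
Dmitri ∩ Pita ∩ Elena ∩ Wendy: 17:30-17:45.
So the common availability across everyone is 17:30-17:45.

17:30-17:45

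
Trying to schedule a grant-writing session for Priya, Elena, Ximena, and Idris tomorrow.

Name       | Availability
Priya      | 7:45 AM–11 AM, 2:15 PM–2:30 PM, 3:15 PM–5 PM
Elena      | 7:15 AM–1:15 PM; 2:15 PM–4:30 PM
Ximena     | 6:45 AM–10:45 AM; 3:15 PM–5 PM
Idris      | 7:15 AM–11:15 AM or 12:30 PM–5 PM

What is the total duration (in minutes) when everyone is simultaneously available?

255

Priya ∩ Elena: 07:45-11:00, 14:15-14:30, 15:15-16:30.
Priya ∩ Elena ∩ Ximena: 07:45-10:45, 15:15-16:30.
Priya ∩ Elena ∩ Ximena ∩ Idris: 07:45-10:45, 15:15-16:30.
Summing the common windows: 180 + 75 = 255 minutes.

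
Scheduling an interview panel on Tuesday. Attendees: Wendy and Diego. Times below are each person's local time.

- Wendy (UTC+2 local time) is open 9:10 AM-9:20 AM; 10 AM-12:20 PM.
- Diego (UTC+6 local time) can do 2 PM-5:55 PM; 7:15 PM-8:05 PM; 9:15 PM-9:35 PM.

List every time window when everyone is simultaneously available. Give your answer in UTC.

Wendy in UTC: 07:10-07:20, 08:00-10:20 (subtract 2h to convert from UTC+2).
Diego in UTC: 08:00-11:55, 13:15-14:05, 15:15-15:35 (subtract 6h to convert from UTC+6).
Wendy ∩ Diego: 08:00-10:20.
Those are the intersection windows.

08:00-10:20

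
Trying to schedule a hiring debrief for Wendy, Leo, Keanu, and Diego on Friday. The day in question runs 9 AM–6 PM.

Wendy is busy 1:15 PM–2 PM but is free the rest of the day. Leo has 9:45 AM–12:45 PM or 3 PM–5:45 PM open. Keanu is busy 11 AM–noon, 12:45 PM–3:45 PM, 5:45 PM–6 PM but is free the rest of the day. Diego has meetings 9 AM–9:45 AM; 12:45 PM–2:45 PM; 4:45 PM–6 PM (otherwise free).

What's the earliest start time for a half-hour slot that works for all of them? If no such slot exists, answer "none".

09:45

Wendy free: 09:00-13:15, 14:00-18:00 (invert busy blocks within the working day).
Leo free: 09:45-12:45, 15:00-17:45.
Keanu free: 09:00-11:00, 12:00-12:45, 15:45-17:45 (invert busy blocks within the working day).
Diego free: 09:45-12:45, 14:45-16:45 (invert busy blocks within the working day).
Wendy ∩ Leo: 09:45-12:45, 15:00-17:45.
Wendy ∩ Leo ∩ Keanu: 09:45-11:00, 12:00-12:45, 15:45-17:45.
Wendy ∩ Leo ∩ Keanu ∩ Diego: 09:45-11:00, 12:00-12:45, 15:45-16:45.
So the common availability across everyone is 09:45-11:00, 12:00-12:45, 15:45-16:45.
The first common window of at least 30 minutes is 09:45-11:00, so the earliest start is 09:45.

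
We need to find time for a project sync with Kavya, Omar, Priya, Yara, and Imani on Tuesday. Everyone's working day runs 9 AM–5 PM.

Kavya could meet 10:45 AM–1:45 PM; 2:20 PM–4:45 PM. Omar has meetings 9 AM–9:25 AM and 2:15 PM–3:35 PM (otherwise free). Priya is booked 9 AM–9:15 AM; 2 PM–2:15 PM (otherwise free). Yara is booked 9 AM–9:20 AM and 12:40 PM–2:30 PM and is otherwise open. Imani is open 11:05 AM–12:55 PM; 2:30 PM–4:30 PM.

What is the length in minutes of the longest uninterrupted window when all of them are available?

Kavya free: 10:45-13:45, 14:20-16:45.
Omar free: 09:25-14:15, 15:35-17:00 (invert busy blocks within the working day).
Priya free: 09:15-14:00, 14:15-17:00 (invert busy blocks within the working day).
Yara free: 09:20-12:40, 14:30-17:00 (invert busy blocks within the working day).
Imani free: 11:05-12:55, 14:30-16:30.
Kavya ∩ Omar: 10:45-13:45, 15:35-16:45.
Kavya ∩ Omar ∩ Priya: 10:45-13:45, 15:35-16:45.
Kavya ∩ Omar ∩ Priya ∩ Yara: 10:45-12:40, 15:35-16:45.
Kavya ∩ Omar ∩ Priya ∩ Yara ∩ Imani: 11:05-12:40, 15:35-16:30.
The longest is 11:05-12:40 at 95 minutes.

95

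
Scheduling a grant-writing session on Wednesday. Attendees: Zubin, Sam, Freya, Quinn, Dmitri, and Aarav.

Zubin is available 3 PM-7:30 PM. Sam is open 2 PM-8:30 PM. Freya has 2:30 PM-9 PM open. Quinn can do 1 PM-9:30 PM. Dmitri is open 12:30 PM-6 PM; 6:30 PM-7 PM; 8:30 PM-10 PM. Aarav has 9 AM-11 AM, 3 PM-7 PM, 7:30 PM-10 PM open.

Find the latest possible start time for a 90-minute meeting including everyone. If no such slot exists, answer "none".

Zubin ∩ Sam: 15:00-19:30.
Zubin ∩ Sam ∩ Freya: 15:00-19:30.
Zubin ∩ Sam ∩ Freya ∩ Quinn: 15:00-19:30.
Zubin ∩ Sam ∩ Freya ∩ Quinn ∩ Dmitri: 15:00-18:00, 18:30-19:00.
Zubin ∩ Sam ∩ Freya ∩ Quinn ∩ Dmitri ∩ Aarav: 15:00-18:00, 18:30-19:00.
So the common availability across everyone is 15:00-18:00, 18:30-19:00.
The last common window of at least 90 minutes is 15:00-18:00; a 90-minute meeting can start as late as 16:30 and still end by 18:00.

16:30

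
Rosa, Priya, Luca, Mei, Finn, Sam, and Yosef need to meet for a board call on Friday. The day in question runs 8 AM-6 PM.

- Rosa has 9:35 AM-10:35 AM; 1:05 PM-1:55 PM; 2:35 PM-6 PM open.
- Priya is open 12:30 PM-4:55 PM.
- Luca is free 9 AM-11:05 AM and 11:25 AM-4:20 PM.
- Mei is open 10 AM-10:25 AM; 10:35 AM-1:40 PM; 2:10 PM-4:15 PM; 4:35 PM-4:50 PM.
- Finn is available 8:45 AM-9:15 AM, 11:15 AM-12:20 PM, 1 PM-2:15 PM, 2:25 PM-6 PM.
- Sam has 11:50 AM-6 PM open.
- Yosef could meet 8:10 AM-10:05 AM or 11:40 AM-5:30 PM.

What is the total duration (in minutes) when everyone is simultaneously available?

135

Rosa ∩ Priya: 13:05-13:55, 14:35-16:55.
Rosa ∩ Priya ∩ Luca: 13:05-13:55, 14:35-16:20.
Rosa ∩ Priya ∩ Luca ∩ Mei: 13:05-13:40, 14:35-16:15.
Rosa ∩ Priya ∩ Luca ∩ Mei ∩ Finn: 13:05-13:40, 14:35-16:15.
Rosa ∩ Priya ∩ Luca ∩ Mei ∩ Finn ∩ Sam: 13:05-13:40, 14:35-16:15.
Rosa ∩ Priya ∩ Luca ∩ Mei ∩ Finn ∩ Sam ∩ Yosef: 13:05-13:40, 14:35-16:15.
Summing the common windows: 35 + 100 = 135 minutes.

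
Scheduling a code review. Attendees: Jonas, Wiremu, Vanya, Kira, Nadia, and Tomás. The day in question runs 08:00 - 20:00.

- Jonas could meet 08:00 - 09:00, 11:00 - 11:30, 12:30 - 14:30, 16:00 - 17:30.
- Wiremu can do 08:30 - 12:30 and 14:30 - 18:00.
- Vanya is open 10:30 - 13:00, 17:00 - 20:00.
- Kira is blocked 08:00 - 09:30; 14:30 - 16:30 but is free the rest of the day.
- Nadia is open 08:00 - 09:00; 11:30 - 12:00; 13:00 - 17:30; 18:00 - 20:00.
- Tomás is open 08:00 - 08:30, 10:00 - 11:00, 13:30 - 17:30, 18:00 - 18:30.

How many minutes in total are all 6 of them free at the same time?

Jonas free: 08:00-09:00, 11:00-11:30, 12:30-14:30, 16:00-17:30.
Wiremu free: 08:30-12:30, 14:30-18:00.
Vanya free: 10:30-13:00, 17:00-20:00.
Kira free: 09:30-14:30, 16:30-20:00 (invert busy blocks within the working day).
Nadia free: 08:00-09:00, 11:30-12:00, 13:00-17:30, 18:00-20:00.
Tomás free: 08:00-08:30, 10:00-11:00, 13:30-17:30, 18:00-18:30.
Jonas ∩ Wiremu: 08:30-09:00, 11:00-11:30, 16:00-17:30.
Jonas ∩ Wiremu ∩ Vanya: 11:00-11:30, 17:00-17:30.
Jonas ∩ Wiremu ∩ Vanya ∩ Kira: 11:00-11:30, 17:00-17:30.
Jonas ∩ Wiremu ∩ Vanya ∩ Kira ∩ Nadia: 17:00-17:30.
Jonas ∩ Wiremu ∩ Vanya ∩ Kira ∩ Nadia ∩ Tomás: 17:00-17:30.
That's a single block of 30 minutes.

30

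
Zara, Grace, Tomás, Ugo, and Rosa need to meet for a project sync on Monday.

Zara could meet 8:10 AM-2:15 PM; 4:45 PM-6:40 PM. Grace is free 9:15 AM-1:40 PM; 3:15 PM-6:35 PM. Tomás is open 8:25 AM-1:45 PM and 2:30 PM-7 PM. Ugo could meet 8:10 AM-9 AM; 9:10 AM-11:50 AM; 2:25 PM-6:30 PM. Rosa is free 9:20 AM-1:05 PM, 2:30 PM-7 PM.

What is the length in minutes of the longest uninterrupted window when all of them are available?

Zara ∩ Grace: 09:15-13:40, 16:45-18:35.
Zara ∩ Grace ∩ Tomás: 09:15-13:40, 16:45-18:35.
Zara ∩ Grace ∩ Tomás ∩ Ugo: 09:15-11:50, 16:45-18:30.
Zara ∩ Grace ∩ Tomás ∩ Ugo ∩ Rosa: 09:20-11:50, 16:45-18:30.
The longest is 09:20-11:50 at 150 minutes.

150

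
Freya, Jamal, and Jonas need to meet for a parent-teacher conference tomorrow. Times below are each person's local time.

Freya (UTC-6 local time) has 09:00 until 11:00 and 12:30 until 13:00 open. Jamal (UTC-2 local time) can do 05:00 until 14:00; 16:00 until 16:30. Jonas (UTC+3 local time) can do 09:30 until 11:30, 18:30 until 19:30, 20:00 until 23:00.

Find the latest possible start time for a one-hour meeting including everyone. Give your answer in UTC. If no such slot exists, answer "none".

none

Freya in UTC: 15:00-17:00, 18:30-19:00 (add 6h to convert from UTC-6).
Jamal in UTC: 07:00-16:00, 18:00-18:30 (add 2h to convert from UTC-2).
Jonas in UTC: 06:30-08:30, 15:30-16:30, 17:00-20:00 (subtract 3h to convert from UTC+3).
Freya ∩ Jamal: 15:00-16:00.
Freya ∩ Jamal ∩ Jonas: 15:30-16:00.
No common window is at least 60 minutes long.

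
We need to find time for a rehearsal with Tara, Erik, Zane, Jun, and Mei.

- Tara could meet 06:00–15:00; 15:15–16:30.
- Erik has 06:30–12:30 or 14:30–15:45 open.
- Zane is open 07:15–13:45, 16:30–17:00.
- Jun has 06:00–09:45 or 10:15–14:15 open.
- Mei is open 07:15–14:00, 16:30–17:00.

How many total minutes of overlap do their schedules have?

Tara ∩ Erik: 06:30-12:30, 14:30-15:00, 15:15-15:45.
Tara ∩ Erik ∩ Zane: 07:15-12:30.
Tara ∩ Erik ∩ Zane ∩ Jun: 07:15-09:45, 10:15-12:30.
Tara ∩ Erik ∩ Zane ∩ Jun ∩ Mei: 07:15-09:45, 10:15-12:30.
Summing the common windows: 150 + 135 = 285 minutes.

285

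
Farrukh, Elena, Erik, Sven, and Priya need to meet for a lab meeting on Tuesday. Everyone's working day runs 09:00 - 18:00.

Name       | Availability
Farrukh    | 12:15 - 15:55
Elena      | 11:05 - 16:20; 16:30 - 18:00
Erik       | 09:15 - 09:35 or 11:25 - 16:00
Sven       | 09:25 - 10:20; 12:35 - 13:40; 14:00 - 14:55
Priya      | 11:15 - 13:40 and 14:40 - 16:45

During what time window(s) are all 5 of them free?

12:35-13:40, 14:40-14:55

Farrukh ∩ Elena: 12:15-15:55.
Farrukh ∩ Elena ∩ Erik: 12:15-15:55.
Farrukh ∩ Elena ∩ Erik ∩ Sven: 12:35-13:40, 14:00-14:55.
Farrukh ∩ Elena ∩ Erik ∩ Sven ∩ Priya: 12:35-13:40, 14:40-14:55.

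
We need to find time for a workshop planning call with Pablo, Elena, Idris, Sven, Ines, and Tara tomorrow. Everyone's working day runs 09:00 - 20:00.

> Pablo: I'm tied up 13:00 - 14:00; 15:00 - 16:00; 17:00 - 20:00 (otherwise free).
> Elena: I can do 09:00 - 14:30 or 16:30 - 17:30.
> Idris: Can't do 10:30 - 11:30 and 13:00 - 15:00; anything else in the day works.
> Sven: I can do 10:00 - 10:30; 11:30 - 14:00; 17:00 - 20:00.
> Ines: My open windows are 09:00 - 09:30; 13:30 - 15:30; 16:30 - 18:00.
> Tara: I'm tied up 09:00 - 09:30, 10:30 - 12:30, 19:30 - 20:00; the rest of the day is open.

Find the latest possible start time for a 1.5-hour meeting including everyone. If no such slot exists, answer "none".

none

Pablo free: 09:00-13:00, 14:00-15:00, 16:00-17:00 (invert busy blocks within the working day).
Elena free: 09:00-14:30, 16:30-17:30.
Idris free: 09:00-10:30, 11:30-13:00, 15:00-20:00 (invert busy blocks within the working day).
Sven free: 10:00-10:30, 11:30-14:00, 17:00-20:00.
Ines free: 09:00-09:30, 13:30-15:30, 16:30-18:00.
Tara free: 09:30-10:30, 12:30-19:30 (invert busy blocks within the working day).
Pablo ∩ Elena: 09:00-13:00, 14:00-14:30, 16:30-17:00.
Pablo ∩ Elena ∩ Idris: 09:00-10:30, 11:30-13:00, 16:30-17:00.
Pablo ∩ Elena ∩ Idris ∩ Sven: 10:00-10:30, 11:30-13:00.
Pablo ∩ Elena ∩ Idris ∩ Sven ∩ Ines: ∅.
Pablo ∩ Elena ∩ Idris ∩ Sven ∩ Ines ∩ Tara: ∅.
There is no time when everyone is free.
No common window is at least 90 minutes long.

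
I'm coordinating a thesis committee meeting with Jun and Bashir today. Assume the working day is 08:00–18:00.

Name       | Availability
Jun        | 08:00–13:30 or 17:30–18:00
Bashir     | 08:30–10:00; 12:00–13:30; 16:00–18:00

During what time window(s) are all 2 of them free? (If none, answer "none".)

Jun ∩ Bashir: 08:30-10:00, 12:00-13:30, 17:30-18:00.
So the common availability across everyone is 08:30-10:00, 12:00-13:30, 17:30-18:00.

08:30-10:00, 12:00-13:30, 17:30-18:00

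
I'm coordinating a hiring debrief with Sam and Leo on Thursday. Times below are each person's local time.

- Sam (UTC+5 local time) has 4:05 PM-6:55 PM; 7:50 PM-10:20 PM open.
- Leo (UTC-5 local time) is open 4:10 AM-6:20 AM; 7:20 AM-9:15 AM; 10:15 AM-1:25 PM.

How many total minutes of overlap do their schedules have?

235

Sam in UTC: 11:05-13:55, 14:50-17:20 (subtract 5h to convert from UTC+5).
Leo in UTC: 09:10-11:20, 12:20-14:15, 15:15-18:25 (add 5h to convert from UTC-5).
Sam ∩ Leo: 11:05-11:20, 12:20-13:55, 15:15-17:20.
So the common availability across everyone is 11:05-11:20, 12:20-13:55, 15:15-17:20.
Summing the common windows: 15 + 95 + 125 = 235 minutes.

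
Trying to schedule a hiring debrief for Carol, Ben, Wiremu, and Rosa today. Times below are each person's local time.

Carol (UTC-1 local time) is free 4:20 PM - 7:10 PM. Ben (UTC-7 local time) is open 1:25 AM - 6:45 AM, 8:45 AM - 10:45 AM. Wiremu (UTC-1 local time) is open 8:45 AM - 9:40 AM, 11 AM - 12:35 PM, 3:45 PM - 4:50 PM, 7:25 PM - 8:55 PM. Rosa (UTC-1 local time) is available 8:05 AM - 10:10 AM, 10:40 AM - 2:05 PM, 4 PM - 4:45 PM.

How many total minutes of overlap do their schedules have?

25

Carol in UTC: 17:20-20:10 (add 1h to convert from UTC-1).
Ben in UTC: 08:25-13:45, 15:45-17:45 (add 7h to convert from UTC-7).
Wiremu in UTC: 09:45-10:40, 12:00-13:35, 16:45-17:50, 20:25-21:55 (add 1h to convert from UTC-1).
Rosa in UTC: 09:05-11:10, 11:40-15:05, 17:00-17:45 (add 1h to convert from UTC-1).
Carol ∩ Ben: 17:20-17:45.
Carol ∩ Ben ∩ Wiremu: 17:20-17:45.
Carol ∩ Ben ∩ Wiremu ∩ Rosa: 17:20-17:45.
Those are the intersection windows.
That's a single block of 25 minutes.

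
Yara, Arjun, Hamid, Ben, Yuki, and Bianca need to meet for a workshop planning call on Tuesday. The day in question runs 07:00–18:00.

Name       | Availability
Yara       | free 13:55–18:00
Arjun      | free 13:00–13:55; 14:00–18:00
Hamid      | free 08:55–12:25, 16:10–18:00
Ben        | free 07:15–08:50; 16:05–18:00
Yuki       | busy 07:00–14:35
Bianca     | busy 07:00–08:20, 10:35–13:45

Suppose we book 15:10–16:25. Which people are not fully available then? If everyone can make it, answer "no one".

Yara free: 13:55-18:00.
Arjun free: 13:00-13:55, 14:00-18:00.
Hamid free: 08:55-12:25, 16:10-18:00.
Ben free: 07:15-08:50, 16:05-18:00.
Yuki free: 14:35-18:00 (invert busy blocks within the working day).
Bianca free: 08:20-10:35, 13:45-18:00 (invert busy blocks within the working day).
Yara: free for 15:10-16:25. Arjun: free for 15:10-16:25. Hamid: not fully free for 15:10-16:25. Ben: not fully free for 15:10-16:25. Yuki: free for 15:10-16:25. Bianca: free for 15:10-16:25.

Ben, Hamid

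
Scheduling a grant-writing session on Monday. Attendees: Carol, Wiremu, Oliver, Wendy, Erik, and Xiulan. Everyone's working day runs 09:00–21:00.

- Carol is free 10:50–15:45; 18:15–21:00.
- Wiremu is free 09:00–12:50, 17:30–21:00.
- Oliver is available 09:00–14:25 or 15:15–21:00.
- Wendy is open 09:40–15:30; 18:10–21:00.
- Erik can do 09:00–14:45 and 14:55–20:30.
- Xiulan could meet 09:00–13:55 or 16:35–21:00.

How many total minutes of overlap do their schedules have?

255

Carol ∩ Wiremu: 10:50-12:50, 18:15-21:00.
Carol ∩ Wiremu ∩ Oliver: 10:50-12:50, 18:15-21:00.
Carol ∩ Wiremu ∩ Oliver ∩ Wendy: 10:50-12:50, 18:15-21:00.
Carol ∩ Wiremu ∩ Oliver ∩ Wendy ∩ Erik: 10:50-12:50, 18:15-20:30.
Carol ∩ Wiremu ∩ Oliver ∩ Wendy ∩ Erik ∩ Xiulan: 10:50-12:50, 18:15-20:30.
Those are the intersection windows.
Summing the common windows: 120 + 135 = 255 minutes.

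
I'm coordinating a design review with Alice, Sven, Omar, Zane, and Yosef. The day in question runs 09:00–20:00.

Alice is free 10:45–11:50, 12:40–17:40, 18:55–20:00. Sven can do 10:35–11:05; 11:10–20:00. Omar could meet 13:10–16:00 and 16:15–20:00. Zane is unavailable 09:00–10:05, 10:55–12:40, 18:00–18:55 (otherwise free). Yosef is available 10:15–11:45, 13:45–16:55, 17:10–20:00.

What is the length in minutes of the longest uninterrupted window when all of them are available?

135

Alice free: 10:45-11:50, 12:40-17:40, 18:55-20:00.
Sven free: 10:35-11:05, 11:10-20:00.
Omar free: 13:10-16:00, 16:15-20:00.
Zane free: 10:05-10:55, 12:40-18:00, 18:55-20:00 (invert busy blocks within the working day).
Yosef free: 10:15-11:45, 13:45-16:55, 17:10-20:00.
Alice ∩ Sven: 10:45-11:05, 11:10-11:50, 12:40-17:40, 18:55-20:00.
Alice ∩ Sven ∩ Omar: 13:10-16:00, 16:15-17:40, 18:55-20:00.
Alice ∩ Sven ∩ Omar ∩ Zane: 13:10-16:00, 16:15-17:40, 18:55-20:00.
Alice ∩ Sven ∩ Omar ∩ Zane ∩ Yosef: 13:45-16:00, 16:15-16:55, 17:10-17:40, 18:55-20:00.
The longest is 13:45-16:00 at 135 minutes.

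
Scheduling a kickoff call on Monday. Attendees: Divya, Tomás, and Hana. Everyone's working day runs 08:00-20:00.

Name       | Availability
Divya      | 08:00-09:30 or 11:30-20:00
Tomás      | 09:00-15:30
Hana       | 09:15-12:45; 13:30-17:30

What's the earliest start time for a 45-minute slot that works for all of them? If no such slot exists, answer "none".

Divya ∩ Tomás: 09:00-09:30, 11:30-15:30.
Divya ∩ Tomás ∩ Hana: 09:15-09:30, 11:30-12:45, 13:30-15:30.
The first common window of at least 45 minutes is 11:30-12:45, so the earliest start is 11:30.

11:30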